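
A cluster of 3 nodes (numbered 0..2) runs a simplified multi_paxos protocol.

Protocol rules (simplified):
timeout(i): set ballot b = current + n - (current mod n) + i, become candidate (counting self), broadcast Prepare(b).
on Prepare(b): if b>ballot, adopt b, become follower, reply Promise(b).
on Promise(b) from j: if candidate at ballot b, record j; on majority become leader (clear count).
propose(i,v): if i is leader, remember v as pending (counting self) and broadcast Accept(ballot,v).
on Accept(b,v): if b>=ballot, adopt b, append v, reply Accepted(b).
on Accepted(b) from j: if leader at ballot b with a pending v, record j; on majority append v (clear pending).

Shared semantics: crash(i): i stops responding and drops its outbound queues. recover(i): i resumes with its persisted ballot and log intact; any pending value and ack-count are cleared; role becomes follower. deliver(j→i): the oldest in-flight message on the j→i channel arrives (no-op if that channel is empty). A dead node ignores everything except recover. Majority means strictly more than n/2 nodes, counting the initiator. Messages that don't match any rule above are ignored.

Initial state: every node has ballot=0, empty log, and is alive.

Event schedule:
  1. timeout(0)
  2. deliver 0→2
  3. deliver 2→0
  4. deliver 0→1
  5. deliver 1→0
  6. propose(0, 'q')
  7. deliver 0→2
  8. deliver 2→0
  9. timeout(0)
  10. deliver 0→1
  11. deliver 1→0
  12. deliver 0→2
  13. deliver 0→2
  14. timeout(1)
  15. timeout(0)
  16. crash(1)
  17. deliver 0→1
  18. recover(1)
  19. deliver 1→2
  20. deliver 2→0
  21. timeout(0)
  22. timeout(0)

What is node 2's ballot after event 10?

3

after 1 — timeout(0): n0:cand/b3/[-]
after 2 — deliver 0→2: n2:foll/b3/[-]
after 3 — deliver 2→0: n0:lead/b3/[-]
after 4 — deliver 0→1: n1:foll/b3/[-]
after 5 — deliver 1→0: ·
after 6 — propose(0,'q'): ·
after 7 — deliver 0→2: n2:foll/b3/[q]
after 8 — deliver 2→0: n0:lead/b3/[q]
after 9 — timeout(0): n0:cand/b6/[q]
after 10 — deliver 0→1: n1:foll/b3/[q]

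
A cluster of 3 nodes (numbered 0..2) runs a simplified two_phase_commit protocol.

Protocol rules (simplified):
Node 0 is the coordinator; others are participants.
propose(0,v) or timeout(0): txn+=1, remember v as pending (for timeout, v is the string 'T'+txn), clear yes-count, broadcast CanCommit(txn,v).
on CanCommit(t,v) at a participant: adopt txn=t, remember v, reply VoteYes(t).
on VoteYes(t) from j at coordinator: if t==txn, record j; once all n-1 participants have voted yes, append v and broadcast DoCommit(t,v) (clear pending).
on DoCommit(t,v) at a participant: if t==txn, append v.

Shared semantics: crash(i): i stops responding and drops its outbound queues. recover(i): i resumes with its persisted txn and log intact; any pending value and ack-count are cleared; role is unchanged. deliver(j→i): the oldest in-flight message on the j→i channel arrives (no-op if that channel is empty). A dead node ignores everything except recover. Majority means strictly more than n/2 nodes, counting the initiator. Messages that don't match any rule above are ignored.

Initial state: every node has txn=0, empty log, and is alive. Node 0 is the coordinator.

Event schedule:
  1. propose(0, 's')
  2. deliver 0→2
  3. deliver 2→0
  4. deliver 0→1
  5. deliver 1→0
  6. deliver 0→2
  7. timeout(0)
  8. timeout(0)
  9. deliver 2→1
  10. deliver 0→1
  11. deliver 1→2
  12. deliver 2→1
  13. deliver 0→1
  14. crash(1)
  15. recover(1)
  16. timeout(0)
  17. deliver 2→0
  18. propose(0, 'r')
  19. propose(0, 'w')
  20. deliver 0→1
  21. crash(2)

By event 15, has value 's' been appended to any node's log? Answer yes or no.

after 1 — propose(0,'s'): n0:coor/t1/[-]
after 2 — deliver 0→2: n2:part/t1/[-]
after 3 — deliver 2→0: ·
after 4 — deliver 0→1: n1:part/t1/[-]
after 5 — deliver 1→0: n0:coor/t1/[s]
after 6 — deliver 0→2: n2:part/t1/[s]
after 7 — timeout(0): n0:coor/t2/[s]
after 8 — timeout(0): n0:coor/t3/[s]
after 9 — deliver 2→1: ·
after 10 — deliver 0→1: n1:part/t1/[s]
after 11 — deliver 1→2: ·
after 12 — deliver 2→1: ·
after 13 — deliver 0→1: n1:part/t2/[s]
after 14 — crash(1): n1:✗part/t2/[s]
after 15 — recover(1): n1:part/t2/[s]

yes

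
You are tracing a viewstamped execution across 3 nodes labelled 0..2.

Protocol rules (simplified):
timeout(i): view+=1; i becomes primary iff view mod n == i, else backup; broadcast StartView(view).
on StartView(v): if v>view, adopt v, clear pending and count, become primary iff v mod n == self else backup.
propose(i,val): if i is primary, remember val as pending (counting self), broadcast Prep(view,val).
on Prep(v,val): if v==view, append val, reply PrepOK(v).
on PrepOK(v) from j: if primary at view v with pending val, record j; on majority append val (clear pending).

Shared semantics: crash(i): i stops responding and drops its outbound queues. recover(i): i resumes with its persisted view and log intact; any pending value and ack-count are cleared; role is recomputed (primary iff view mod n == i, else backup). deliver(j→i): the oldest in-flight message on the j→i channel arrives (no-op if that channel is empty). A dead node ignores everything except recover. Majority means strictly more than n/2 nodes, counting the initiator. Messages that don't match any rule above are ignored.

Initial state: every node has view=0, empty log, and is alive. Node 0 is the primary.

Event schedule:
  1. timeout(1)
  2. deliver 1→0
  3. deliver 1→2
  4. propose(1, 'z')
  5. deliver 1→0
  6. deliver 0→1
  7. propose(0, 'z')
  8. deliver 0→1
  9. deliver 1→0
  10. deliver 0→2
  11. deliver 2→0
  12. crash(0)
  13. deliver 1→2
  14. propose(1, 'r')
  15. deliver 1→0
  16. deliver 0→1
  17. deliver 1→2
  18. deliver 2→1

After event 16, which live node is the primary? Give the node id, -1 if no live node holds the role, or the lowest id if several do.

e1 timeout(1): 1[prim,v=1,-]
e2 deliver 1→0: 0[back,v=1,-]
e3 deliver 1→2: 2[back,v=1,-]
e4 propose(1,'z'): ·
e5 deliver 1→0: 0[back,v=1,z]
e6 deliver 0→1: 1[prim,v=1,z]
e7 propose(0,'z'): ·
e8 deliver 0→1: ·
e9 deliver 1→0: ·
e10 deliver 0→2: ·
e11 deliver 2→0: ·
e12 crash(0): 0[✗back,v=1,z]
e13 deliver 1→2: 2[back,v=1,z]
e14 propose(1,'r'): ·
e15 deliver 1→0: ·
e16 deliver 0→1: ·

1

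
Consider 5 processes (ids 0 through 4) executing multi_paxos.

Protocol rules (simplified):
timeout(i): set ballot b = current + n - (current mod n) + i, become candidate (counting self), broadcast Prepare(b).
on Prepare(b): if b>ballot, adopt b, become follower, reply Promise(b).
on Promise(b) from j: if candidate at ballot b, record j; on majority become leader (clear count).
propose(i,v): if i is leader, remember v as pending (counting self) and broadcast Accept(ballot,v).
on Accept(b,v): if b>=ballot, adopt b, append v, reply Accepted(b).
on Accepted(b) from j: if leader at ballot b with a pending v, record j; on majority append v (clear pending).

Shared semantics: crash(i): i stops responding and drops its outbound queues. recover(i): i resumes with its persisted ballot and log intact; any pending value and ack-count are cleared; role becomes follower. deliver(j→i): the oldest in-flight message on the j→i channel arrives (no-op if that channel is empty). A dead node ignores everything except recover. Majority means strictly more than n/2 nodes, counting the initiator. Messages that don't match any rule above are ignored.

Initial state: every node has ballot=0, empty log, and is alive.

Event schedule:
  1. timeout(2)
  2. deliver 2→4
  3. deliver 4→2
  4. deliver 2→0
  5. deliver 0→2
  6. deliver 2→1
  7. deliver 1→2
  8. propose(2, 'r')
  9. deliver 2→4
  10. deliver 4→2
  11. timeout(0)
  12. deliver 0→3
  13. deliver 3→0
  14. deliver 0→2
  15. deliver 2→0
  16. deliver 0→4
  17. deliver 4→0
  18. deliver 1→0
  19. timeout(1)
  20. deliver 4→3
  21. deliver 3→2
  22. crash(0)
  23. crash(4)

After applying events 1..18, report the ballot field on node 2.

10

after 1 — timeout(2): n2:cand/b7/[-]
after 2 — deliver 2→4: n4:foll/b7/[-]
after 3 — deliver 4→2: ·
after 4 — deliver 2→0: n0:foll/b7/[-]
after 5 — deliver 0→2: n2:lead/b7/[-]
after 6 — deliver 2→1: n1:foll/b7/[-]
after 7 — deliver 1→2: ·
after 8 — propose(2,'r'): ·
after 9 — deliver 2→4: n4:foll/b7/[r]
after 10 — deliver 4→2: ·
after 11 — timeout(0): n0:cand/b10/[-]
after 12 — deliver 0→3: n3:foll/b10/[-]
after 13 — deliver 3→0: ·
after 14 — deliver 0→2: n2:foll/b10/[-]
after 15 — deliver 2→0: ·
after 16 — deliver 0→4: n4:foll/b10/[r]
after 17 — deliver 4→0: n0:lead/b10/[-]
after 18 — deliver 1→0: ·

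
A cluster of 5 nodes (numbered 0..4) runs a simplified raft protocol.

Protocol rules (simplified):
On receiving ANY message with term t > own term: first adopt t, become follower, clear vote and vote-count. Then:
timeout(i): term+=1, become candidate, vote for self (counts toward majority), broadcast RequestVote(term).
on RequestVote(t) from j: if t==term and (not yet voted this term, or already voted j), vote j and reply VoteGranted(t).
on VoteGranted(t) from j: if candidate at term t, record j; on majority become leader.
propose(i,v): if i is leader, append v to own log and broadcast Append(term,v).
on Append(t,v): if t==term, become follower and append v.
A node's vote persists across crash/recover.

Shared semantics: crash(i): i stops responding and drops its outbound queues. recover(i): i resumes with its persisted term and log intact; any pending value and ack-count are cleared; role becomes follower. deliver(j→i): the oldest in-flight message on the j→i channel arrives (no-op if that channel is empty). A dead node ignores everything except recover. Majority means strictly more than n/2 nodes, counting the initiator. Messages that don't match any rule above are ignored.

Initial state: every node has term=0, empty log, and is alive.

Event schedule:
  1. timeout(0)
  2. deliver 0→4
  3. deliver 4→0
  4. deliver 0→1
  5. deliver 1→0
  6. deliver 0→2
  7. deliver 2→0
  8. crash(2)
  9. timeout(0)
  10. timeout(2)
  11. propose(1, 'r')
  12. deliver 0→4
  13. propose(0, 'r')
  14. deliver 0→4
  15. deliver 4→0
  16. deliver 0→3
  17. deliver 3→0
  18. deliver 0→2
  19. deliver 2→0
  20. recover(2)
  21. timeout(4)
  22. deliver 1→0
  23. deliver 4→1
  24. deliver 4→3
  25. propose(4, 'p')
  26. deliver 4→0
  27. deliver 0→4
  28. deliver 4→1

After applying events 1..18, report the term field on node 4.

step 1 timeout(0): 0={cand,t=1,log=-}
step 2 deliver 0→4: 4={foll,t=1,log=-}
step 3 deliver 4→0: —
step 4 deliver 0→1: 1={foll,t=1,log=-}
step 5 deliver 1→0: 0={lead,t=1,log=-}
step 6 deliver 0→2: 2={foll,t=1,log=-}
step 7 deliver 2→0: —
step 8 crash(2): 2={✗foll,t=1,log=-}
step 9 timeout(0): 0={cand,t=2,log=-}
step 10 timeout(2): —
step 11 propose(1,'r'): —
step 12 deliver 0→4: 4={foll,t=2,log=-}
step 13 propose(0,'r'): —
step 14 deliver 0→4: —
step 15 deliver 4→0: —
step 16 deliver 0→3: 3={foll,t=1,log=-}
step 17 deliver 3→0: —
step 18 deliver 0→2: —

2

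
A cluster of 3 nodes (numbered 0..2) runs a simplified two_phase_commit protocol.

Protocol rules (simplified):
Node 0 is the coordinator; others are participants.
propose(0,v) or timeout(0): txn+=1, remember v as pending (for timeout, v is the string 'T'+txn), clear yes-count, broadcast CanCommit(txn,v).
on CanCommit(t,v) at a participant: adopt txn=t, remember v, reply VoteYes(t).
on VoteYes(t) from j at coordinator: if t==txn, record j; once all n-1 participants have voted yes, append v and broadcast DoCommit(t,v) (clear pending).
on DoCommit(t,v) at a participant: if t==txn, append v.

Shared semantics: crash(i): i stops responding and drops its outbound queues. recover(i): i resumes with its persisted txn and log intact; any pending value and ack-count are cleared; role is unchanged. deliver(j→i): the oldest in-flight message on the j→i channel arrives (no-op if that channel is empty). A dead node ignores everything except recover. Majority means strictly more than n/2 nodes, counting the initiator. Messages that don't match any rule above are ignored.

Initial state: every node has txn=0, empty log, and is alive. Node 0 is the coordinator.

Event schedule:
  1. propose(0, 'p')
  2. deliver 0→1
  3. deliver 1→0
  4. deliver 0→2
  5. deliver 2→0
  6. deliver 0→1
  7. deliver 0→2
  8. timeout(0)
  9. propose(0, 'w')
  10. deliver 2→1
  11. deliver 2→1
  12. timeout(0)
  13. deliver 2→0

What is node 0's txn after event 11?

1. propose(0,'p'):  <0:coor t1 ->
2. deliver 0→1:  <1:part t1 ->
3. deliver 1→0:  nop
4. deliver 0→2:  <2:part t1 ->
5. deliver 2→0:  <0:coor t1 p>
6. deliver 0→1:  <1:part t1 p>
7. deliver 0→2:  <2:part t1 p>
8. timeout(0):  <0:coor t2 p>
9. propose(0,'w'):  <0:coor t3 p>
10. deliver 2→1:  nop
11. deliver 2→1:  nop

3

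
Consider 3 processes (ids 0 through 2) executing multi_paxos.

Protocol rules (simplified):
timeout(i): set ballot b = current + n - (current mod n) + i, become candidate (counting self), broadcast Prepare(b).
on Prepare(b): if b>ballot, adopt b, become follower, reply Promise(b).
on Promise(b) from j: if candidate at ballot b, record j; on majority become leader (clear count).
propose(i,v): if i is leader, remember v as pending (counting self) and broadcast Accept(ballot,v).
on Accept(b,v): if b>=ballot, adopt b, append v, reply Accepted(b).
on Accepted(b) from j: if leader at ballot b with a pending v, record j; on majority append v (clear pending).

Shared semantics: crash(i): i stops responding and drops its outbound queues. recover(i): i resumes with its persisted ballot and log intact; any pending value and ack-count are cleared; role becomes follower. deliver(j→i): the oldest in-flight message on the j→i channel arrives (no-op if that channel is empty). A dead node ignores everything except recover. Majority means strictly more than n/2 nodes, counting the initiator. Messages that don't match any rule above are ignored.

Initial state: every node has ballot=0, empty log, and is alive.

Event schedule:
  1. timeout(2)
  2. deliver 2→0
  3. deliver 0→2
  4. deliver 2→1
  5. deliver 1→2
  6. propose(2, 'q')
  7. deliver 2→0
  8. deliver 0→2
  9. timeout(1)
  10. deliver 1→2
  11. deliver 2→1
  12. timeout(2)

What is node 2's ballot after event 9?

e1 timeout(2): 2[cand,b=5,-]
e2 deliver 2→0: 0[foll,b=5,-]
e3 deliver 0→2: 2[lead,b=5,-]
e4 deliver 2→1: 1[foll,b=5,-]
e5 deliver 1→2: ·
e6 propose(2,'q'): ·
e7 deliver 2→0: 0[foll,b=5,q]
e8 deliver 0→2: 2[lead,b=5,q]
e9 timeout(1): 1[cand,b=7,-]

5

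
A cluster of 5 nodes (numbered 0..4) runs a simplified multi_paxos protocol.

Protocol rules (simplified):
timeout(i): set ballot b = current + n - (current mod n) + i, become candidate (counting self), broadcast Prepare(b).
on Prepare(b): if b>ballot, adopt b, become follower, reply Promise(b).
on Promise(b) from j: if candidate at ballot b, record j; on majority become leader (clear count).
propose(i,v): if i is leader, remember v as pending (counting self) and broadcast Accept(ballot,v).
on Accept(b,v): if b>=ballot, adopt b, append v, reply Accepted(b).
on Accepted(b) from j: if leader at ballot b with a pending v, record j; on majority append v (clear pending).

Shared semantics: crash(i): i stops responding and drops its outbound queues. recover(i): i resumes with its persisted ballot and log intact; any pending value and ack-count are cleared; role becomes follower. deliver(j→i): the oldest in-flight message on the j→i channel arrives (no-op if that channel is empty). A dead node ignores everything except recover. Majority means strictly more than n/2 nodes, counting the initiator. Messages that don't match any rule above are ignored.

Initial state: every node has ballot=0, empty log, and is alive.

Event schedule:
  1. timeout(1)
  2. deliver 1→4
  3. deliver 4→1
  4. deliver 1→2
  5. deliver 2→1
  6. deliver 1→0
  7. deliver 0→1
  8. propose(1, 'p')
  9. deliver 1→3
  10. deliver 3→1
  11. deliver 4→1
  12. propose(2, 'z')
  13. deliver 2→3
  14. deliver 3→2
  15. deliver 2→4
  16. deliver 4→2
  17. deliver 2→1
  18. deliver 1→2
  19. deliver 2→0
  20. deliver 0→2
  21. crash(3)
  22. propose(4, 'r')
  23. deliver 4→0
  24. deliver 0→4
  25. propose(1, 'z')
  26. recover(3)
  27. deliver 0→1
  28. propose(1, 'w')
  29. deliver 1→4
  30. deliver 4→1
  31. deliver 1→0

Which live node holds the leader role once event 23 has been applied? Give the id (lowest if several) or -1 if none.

1

[1] timeout(1) → N1(cand b6 [-])
[2] deliver 1→4 → N4(foll b6 [-])
[3] deliver 4→1 → ∅
[4] deliver 1→2 → N2(foll b6 [-])
[5] deliver 2→1 → N1(lead b6 [-])
[6] deliver 1→0 → N0(foll b6 [-])
[7] deliver 0→1 → ∅
[8] propose(1,'p') → ∅
[9] deliver 1→3 → N3(foll b6 [-])
[10] deliver 3→1 → ∅
[11] deliver 4→1 → ∅
[12] propose(2,'z') → ∅
[13] deliver 2→3 → ∅
[14] deliver 3→2 → ∅
[15] deliver 2→4 → ∅
[16] deliver 4→2 → ∅
[17] deliver 2→1 → ∅
[18] deliver 1→2 → N2(foll b6 [p])
[19] deliver 2→0 → ∅
[20] deliver 0→2 → ∅
[21] crash(3) → N3(✗foll b6 [-])
[22] propose(4,'r') → ∅
[23] deliver 4→0 → ∅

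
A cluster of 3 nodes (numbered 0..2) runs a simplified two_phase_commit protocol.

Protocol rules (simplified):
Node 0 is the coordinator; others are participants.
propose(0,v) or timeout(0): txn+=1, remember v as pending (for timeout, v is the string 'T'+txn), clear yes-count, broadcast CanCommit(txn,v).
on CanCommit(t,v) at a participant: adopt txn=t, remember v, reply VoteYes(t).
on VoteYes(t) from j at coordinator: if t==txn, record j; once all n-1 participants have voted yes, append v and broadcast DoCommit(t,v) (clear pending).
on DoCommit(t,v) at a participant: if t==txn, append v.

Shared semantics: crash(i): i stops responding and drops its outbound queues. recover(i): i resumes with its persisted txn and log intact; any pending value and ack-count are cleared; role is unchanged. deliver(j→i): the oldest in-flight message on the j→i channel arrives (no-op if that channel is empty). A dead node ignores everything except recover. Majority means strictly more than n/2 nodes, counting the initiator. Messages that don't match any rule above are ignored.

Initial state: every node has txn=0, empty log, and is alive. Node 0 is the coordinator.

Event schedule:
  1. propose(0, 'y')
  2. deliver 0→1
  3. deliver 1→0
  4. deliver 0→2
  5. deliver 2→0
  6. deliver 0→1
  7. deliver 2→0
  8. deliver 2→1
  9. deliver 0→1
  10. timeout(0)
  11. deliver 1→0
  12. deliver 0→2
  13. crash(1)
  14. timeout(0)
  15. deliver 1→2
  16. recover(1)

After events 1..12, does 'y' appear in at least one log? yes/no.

e1 propose(0,'y'): 0[coor,t=1,-]
e2 deliver 0→1: 1[part,t=1,-]
e3 deliver 1→0: ·
e4 deliver 0→2: 2[part,t=1,-]
e5 deliver 2→0: 0[coor,t=1,y]
e6 deliver 0→1: 1[part,t=1,y]
e7 deliver 2→0: ·
e8 deliver 2→1: ·
e9 deliver 0→1: ·
e10 timeout(0): 0[coor,t=2,y]
e11 deliver 1→0: ·
e12 deliver 0→2: 2[part,t=1,y]

yes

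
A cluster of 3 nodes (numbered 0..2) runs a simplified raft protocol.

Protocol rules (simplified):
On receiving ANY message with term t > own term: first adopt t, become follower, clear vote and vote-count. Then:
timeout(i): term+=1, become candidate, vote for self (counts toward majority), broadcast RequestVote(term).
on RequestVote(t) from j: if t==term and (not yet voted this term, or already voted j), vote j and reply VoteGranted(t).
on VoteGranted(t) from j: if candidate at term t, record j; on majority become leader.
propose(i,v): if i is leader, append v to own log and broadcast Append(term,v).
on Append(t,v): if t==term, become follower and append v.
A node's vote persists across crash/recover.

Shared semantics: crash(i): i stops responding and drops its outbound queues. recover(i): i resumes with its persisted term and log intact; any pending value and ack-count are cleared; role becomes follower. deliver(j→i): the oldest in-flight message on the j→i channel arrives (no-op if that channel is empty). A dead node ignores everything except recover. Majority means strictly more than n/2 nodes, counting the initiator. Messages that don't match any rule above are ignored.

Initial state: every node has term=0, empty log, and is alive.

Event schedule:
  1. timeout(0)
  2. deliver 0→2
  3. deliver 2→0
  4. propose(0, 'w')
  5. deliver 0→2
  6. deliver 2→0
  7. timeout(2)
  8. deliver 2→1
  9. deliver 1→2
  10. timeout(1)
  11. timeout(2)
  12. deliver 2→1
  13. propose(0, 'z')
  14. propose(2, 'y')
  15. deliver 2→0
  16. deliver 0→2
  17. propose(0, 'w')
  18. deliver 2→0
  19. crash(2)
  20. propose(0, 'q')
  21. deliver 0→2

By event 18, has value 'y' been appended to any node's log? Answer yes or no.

no

1. timeout(0):  <0:cand t1 ->
2. deliver 0→2:  <2:foll t1 ->
3. deliver 2→0:  <0:lead t1 ->
4. propose(0,'w'):  <0:lead t1 w>
5. deliver 0→2:  <2:foll t1 w>
6. deliver 2→0:  nop
7. timeout(2):  <2:cand t2 w>
8. deliver 2→1:  <1:foll t2 ->
9. deliver 1→2:  <2:lead t2 w>
10. timeout(1):  <1:cand t3 ->
11. timeout(2):  <2:cand t3 w>
12. deliver 2→1:  nop
13. propose(0,'z'):  <0:lead t1 w,z>
14. propose(2,'y'):  nop
15. deliver 2→0:  <0:foll t2 w,z>
16. deliver 0→2:  nop
17. propose(0,'w'):  nop
18. deliver 2→0:  <0:foll t3 w,z>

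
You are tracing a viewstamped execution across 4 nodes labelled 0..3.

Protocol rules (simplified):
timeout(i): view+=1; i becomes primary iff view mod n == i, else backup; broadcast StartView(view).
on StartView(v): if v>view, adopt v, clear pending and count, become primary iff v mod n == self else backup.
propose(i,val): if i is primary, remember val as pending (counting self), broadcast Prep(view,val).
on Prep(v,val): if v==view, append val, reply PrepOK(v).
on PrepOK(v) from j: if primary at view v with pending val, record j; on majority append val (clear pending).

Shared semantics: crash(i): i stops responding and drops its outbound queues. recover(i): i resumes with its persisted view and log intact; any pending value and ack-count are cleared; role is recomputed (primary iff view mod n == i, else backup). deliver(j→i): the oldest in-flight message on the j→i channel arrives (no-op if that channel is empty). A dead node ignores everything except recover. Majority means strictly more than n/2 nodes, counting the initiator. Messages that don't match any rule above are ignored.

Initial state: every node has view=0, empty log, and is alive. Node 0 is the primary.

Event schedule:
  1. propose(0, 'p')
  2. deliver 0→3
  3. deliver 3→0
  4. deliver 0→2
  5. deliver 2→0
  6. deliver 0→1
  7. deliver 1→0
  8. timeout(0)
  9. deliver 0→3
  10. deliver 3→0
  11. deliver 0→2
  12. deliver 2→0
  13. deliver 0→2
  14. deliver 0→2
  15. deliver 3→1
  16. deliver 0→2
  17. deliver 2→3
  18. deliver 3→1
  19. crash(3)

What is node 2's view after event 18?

1

step 1 propose(0,'p'): —
step 2 deliver 0→3: 3={back,v=0,log=p}
step 3 deliver 3→0: —
step 4 deliver 0→2: 2={back,v=0,log=p}
step 5 deliver 2→0: 0={prim,v=0,log=p}
step 6 deliver 0→1: 1={back,v=0,log=p}
step 7 deliver 1→0: —
step 8 timeout(0): 0={back,v=1,log=p}
step 9 deliver 0→3: 3={back,v=1,log=p}
step 10 deliver 3→0: —
step 11 deliver 0→2: 2={back,v=1,log=p}
step 12 deliver 2→0: —
step 13 deliver 0→2: —
step 14 deliver 0→2: —
step 15 deliver 3→1: —
step 16 deliver 0→2: —
step 17 deliver 2→3: —
step 18 deliver 3→1: —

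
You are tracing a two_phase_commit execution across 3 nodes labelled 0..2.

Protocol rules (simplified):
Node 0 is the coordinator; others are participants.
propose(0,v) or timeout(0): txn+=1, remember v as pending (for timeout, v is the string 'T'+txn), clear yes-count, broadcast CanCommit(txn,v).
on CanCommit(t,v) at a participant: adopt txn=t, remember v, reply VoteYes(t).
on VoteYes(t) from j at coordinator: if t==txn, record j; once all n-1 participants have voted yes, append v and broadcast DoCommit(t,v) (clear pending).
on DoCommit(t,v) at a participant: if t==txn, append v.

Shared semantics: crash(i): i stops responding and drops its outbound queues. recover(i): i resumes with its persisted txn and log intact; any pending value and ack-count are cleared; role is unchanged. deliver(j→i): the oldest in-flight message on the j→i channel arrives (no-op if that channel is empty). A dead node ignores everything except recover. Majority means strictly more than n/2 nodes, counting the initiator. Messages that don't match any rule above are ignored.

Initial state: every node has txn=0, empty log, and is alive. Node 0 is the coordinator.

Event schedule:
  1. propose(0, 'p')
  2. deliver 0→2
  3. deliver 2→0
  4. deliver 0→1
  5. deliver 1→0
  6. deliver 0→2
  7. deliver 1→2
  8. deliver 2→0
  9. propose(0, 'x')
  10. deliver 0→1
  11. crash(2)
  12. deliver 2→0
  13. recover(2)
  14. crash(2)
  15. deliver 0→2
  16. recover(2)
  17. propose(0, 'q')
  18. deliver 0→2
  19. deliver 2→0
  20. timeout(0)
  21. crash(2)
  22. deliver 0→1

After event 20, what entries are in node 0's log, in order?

p

e1 propose(0,'p'): 0[coor,t=1,-]
e2 deliver 0→2: 2[part,t=1,-]
e3 deliver 2→0: ·
e4 deliver 0→1: 1[part,t=1,-]
e5 deliver 1→0: 0[coor,t=1,p]
e6 deliver 0→2: 2[part,t=1,p]
e7 deliver 1→2: ·
e8 deliver 2→0: ·
e9 propose(0,'x'): 0[coor,t=2,p]
e10 deliver 0→1: 1[part,t=1,p]
e11 crash(2): 2[✗part,t=1,p]
e12 deliver 2→0: ·
e13 recover(2): 2[part,t=1,p]
e14 crash(2): 2[✗part,t=1,p]
e15 deliver 0→2: ·
e16 recover(2): 2[part,t=1,p]
e17 propose(0,'q'): 0[coor,t=3,p]
e18 deliver 0→2: 2[part,t=2,p]
e19 deliver 2→0: ·
e20 timeout(0): 0[coor,t=4,p]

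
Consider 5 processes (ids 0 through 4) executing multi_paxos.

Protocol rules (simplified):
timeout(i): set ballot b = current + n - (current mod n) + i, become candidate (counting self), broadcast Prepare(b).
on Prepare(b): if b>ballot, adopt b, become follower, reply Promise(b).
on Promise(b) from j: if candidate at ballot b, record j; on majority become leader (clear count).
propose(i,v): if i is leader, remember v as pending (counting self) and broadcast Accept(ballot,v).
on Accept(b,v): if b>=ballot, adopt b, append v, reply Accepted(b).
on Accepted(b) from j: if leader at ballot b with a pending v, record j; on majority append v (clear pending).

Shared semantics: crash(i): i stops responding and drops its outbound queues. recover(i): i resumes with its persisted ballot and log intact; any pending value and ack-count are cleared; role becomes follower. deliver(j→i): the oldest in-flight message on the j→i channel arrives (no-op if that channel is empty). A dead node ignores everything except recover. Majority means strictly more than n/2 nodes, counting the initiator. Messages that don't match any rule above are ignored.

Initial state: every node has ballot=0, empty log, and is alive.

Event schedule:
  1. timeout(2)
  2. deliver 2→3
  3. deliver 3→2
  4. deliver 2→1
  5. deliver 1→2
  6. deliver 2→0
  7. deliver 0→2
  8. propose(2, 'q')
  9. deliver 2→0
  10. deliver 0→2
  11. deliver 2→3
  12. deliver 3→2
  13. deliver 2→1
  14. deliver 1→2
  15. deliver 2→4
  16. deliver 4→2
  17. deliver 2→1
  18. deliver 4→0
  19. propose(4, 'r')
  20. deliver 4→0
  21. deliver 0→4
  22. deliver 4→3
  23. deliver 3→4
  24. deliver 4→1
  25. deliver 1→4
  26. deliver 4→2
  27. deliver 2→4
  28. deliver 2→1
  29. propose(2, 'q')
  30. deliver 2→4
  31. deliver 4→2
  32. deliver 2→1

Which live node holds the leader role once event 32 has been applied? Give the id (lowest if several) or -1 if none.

e1 timeout(2): 2[cand,b=7,-]
e2 deliver 2→3: 3[foll,b=7,-]
e3 deliver 3→2: ·
e4 deliver 2→1: 1[foll,b=7,-]
e5 deliver 1→2: 2[lead,b=7,-]
e6 deliver 2→0: 0[foll,b=7,-]
e7 deliver 0→2: ·
e8 propose(2,'q'): ·
e9 deliver 2→0: 0[foll,b=7,q]
e10 deliver 0→2: ·
e11 deliver 2→3: 3[foll,b=7,q]
e12 deliver 3→2: 2[lead,b=7,q]
e13 deliver 2→1: 1[foll,b=7,q]
e14 deliver 1→2: ·
e15 deliver 2→4: 4[foll,b=7,-]
e16 deliver 4→2: ·
e17 deliver 2→1: ·
e18 deliver 4→0: ·
e19 propose(4,'r'): ·
e20 deliver 4→0: ·
e21 deliver 0→4: ·
e22 deliver 4→3: ·
e23 deliver 3→4: ·
e24 deliver 4→1: ·
e25 deliver 1→4: ·
e26 deliver 4→2: ·
e27 deliver 2→4: 4[foll,b=7,q]
e28 deliver 2→1: ·
e29 propose(2,'q'): ·
e30 deliver 2→4: 4[foll,b=7,q,q]
e31 deliver 4→2: ·
e32 deliver 2→1: 1[foll,b=7,q,q]

2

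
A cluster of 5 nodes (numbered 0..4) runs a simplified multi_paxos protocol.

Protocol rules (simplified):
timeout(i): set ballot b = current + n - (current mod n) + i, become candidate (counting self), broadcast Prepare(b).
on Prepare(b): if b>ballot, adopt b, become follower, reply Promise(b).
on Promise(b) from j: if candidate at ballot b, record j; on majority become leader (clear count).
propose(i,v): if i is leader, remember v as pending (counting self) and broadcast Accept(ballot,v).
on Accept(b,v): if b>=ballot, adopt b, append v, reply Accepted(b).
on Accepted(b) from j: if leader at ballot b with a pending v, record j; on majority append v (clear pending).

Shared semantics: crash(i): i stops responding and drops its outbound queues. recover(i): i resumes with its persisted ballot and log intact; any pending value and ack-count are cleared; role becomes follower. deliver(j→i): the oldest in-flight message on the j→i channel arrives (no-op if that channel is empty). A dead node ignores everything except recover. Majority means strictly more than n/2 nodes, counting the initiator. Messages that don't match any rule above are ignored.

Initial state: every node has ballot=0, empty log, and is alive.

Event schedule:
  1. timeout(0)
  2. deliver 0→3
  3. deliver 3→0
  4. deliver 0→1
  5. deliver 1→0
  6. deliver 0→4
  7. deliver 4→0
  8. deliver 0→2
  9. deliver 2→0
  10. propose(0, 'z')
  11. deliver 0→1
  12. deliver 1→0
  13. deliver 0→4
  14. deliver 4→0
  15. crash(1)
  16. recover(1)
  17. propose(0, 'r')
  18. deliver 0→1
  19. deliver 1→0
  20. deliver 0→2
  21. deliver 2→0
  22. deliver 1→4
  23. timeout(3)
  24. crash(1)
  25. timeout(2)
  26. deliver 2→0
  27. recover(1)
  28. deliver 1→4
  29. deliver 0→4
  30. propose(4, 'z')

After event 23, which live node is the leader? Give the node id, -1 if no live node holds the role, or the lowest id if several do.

e1 timeout(0): 0[cand,b=5,-]
e2 deliver 0→3: 3[foll,b=5,-]
e3 deliver 3→0: ·
e4 deliver 0→1: 1[foll,b=5,-]
e5 deliver 1→0: 0[lead,b=5,-]
e6 deliver 0→4: 4[foll,b=5,-]
e7 deliver 4→0: ·
e8 deliver 0→2: 2[foll,b=5,-]
e9 deliver 2→0: ·
e10 propose(0,'z'): ·
e11 deliver 0→1: 1[foll,b=5,z]
e12 deliver 1→0: ·
e13 deliver 0→4: 4[foll,b=5,z]
e14 deliver 4→0: 0[lead,b=5,z]
e15 crash(1): 1[✗foll,b=5,z]
e16 recover(1): 1[foll,b=5,z]
e17 propose(0,'r'): ·
e18 deliver 0→1: 1[foll,b=5,z,r]
e19 deliver 1→0: ·
e20 deliver 0→2: 2[foll,b=5,z]
e21 deliver 2→0: 0[lead,b=5,z,r]
e22 deliver 1→4: ·
e23 timeout(3): 3[cand,b=13,-]

0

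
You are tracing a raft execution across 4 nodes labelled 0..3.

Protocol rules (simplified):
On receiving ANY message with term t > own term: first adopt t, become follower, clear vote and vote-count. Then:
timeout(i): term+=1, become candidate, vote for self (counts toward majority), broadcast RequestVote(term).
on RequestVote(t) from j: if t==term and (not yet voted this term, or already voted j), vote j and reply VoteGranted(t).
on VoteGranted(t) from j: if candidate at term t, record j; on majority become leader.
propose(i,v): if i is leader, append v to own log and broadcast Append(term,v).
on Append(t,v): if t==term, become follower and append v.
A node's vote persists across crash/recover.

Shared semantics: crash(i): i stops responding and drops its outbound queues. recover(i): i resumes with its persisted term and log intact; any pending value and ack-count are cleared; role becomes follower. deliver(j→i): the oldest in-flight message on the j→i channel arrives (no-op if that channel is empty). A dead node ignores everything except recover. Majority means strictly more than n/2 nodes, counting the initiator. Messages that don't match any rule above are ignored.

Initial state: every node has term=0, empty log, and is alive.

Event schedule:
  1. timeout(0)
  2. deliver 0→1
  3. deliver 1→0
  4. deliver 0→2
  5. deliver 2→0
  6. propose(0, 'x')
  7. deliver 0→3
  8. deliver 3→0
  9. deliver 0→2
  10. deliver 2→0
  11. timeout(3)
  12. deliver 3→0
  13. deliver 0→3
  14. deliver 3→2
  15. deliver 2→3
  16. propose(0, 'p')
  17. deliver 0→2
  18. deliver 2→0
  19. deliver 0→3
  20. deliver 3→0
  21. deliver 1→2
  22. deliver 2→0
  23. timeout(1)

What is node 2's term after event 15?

e1 timeout(0): 0[cand,t=1,-]
e2 deliver 0→1: 1[foll,t=1,-]
e3 deliver 1→0: ·
e4 deliver 0→2: 2[foll,t=1,-]
e5 deliver 2→0: 0[lead,t=1,-]
e6 propose(0,'x'): 0[lead,t=1,x]
e7 deliver 0→3: 3[foll,t=1,-]
e8 deliver 3→0: ·
e9 deliver 0→2: 2[foll,t=1,x]
e10 deliver 2→0: ·
e11 timeout(3): 3[cand,t=2,-]
e12 deliver 3→0: 0[foll,t=2,x]
e13 deliver 0→3: ·
e14 deliver 3→2: 2[foll,t=2,x]
e15 deliver 2→3: ·

2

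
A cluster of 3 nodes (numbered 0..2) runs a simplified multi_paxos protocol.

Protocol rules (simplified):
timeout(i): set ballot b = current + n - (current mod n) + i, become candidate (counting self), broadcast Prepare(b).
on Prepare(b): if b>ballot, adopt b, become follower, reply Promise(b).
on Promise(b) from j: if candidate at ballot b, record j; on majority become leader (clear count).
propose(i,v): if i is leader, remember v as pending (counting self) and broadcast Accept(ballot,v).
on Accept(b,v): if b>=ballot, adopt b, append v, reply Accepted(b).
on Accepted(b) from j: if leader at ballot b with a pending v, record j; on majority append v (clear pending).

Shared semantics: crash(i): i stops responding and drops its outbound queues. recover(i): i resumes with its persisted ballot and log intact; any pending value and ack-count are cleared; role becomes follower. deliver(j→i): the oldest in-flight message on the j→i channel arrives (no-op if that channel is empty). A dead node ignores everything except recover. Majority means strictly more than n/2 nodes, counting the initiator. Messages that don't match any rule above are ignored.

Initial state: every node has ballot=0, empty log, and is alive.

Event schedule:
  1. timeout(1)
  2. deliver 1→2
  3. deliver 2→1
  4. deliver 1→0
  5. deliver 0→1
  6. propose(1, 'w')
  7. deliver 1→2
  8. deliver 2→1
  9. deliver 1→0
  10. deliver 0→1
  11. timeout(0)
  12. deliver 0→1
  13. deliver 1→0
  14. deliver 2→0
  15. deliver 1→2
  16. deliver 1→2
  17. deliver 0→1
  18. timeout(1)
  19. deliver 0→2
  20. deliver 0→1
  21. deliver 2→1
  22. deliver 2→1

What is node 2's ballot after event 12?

e1 timeout(1): 1[cand,b=4,-]
e2 deliver 1→2: 2[foll,b=4,-]
e3 deliver 2→1: 1[lead,b=4,-]
e4 deliver 1→0: 0[foll,b=4,-]
e5 deliver 0→1: ·
e6 propose(1,'w'): ·
e7 deliver 1→2: 2[foll,b=4,w]
e8 deliver 2→1: 1[lead,b=4,w]
e9 deliver 1→0: 0[foll,b=4,w]
e10 deliver 0→1: ·
e11 timeout(0): 0[cand,b=6,w]
e12 deliver 0→1: 1[foll,b=6,w]

4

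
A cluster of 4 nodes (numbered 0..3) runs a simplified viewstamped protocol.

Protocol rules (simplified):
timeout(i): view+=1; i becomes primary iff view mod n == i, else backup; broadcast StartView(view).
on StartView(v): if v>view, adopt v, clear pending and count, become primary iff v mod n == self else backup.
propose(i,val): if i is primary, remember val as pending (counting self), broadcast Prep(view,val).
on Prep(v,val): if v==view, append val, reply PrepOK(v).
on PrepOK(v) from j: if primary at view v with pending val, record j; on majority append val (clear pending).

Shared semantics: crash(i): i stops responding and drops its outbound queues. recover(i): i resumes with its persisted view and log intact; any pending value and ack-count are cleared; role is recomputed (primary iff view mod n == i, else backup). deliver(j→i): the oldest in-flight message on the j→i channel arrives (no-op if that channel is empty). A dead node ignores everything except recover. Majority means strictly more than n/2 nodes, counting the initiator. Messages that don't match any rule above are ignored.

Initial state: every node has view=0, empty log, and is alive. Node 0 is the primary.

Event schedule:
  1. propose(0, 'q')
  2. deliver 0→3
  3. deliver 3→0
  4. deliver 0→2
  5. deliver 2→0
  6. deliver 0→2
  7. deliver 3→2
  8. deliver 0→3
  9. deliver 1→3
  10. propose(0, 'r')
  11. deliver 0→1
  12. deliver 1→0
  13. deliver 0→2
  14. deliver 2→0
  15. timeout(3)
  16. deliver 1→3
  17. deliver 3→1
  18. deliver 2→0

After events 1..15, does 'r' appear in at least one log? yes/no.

yes

step 1 propose(0,'q'): —
step 2 deliver 0→3: 3={back,v=0,log=q}
step 3 deliver 3→0: —
step 4 deliver 0→2: 2={back,v=0,log=q}
step 5 deliver 2→0: 0={prim,v=0,log=q}
step 6 deliver 0→2: —
step 7 deliver 3→2: —
step 8 deliver 0→3: —
step 9 deliver 1→3: —
step 10 propose(0,'r'): —
step 11 deliver 0→1: 1={back,v=0,log=q}
step 12 deliver 1→0: —
step 13 deliver 0→2: 2={back,v=0,log=q,r}
step 14 deliver 2→0: 0={prim,v=0,log=q,r}
step 15 timeout(3): 3={back,v=1,log=q}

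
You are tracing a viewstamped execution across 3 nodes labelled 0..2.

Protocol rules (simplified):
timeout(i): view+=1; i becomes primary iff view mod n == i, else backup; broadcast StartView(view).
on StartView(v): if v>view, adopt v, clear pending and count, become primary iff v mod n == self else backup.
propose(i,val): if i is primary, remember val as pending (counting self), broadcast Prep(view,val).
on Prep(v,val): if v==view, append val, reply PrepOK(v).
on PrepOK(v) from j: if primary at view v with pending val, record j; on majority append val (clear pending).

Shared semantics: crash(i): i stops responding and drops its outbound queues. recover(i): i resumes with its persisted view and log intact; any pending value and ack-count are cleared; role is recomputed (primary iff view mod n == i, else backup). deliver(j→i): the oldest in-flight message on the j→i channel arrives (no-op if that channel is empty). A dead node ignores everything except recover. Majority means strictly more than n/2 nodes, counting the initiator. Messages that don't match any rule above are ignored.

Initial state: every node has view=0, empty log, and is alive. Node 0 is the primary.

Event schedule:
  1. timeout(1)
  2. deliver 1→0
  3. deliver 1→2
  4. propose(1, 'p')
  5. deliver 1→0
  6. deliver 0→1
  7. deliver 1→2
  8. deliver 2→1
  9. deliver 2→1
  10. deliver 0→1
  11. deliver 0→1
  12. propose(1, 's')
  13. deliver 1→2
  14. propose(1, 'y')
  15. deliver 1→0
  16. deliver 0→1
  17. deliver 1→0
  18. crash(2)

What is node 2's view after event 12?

1

step 1 timeout(1): 1={prim,v=1,log=-}
step 2 deliver 1→0: 0={back,v=1,log=-}
step 3 deliver 1→2: 2={back,v=1,log=-}
step 4 propose(1,'p'): —
step 5 deliver 1→0: 0={back,v=1,log=p}
step 6 deliver 0→1: 1={prim,v=1,log=p}
step 7 deliver 1→2: 2={back,v=1,log=p}
step 8 deliver 2→1: —
step 9 deliver 2→1: —
step 10 deliver 0→1: —
step 11 deliver 0→1: —
step 12 propose(1,'s'): —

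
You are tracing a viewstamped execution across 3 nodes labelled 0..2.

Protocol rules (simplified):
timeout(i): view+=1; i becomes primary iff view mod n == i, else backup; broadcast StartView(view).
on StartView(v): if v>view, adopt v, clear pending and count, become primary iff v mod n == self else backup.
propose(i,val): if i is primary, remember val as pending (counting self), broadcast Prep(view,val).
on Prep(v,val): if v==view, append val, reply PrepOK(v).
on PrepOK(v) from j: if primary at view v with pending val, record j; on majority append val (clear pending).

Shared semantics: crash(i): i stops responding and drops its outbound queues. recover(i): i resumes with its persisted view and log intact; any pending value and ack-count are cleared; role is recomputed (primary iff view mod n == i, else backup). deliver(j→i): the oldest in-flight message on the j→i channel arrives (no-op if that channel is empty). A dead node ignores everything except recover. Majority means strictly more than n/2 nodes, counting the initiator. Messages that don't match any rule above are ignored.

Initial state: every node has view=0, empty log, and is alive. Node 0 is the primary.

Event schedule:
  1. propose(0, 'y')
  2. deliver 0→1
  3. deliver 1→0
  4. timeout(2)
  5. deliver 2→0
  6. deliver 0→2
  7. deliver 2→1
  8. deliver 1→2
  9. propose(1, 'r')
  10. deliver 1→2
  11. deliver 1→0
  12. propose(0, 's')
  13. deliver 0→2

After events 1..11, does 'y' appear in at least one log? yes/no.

yes

step 1 propose(0,'y'): —
step 2 deliver 0→1: 1={back,v=0,log=y}
step 3 deliver 1→0: 0={prim,v=0,log=y}
step 4 timeout(2): 2={back,v=1,log=-}
step 5 deliver 2→0: 0={back,v=1,log=y}
step 6 deliver 0→2: —
step 7 deliver 2→1: 1={prim,v=1,log=y}
step 8 deliver 1→2: —
step 9 propose(1,'r'): —
step 10 deliver 1→2: 2={back,v=1,log=r}
step 11 deliver 1→0: 0={back,v=1,log=y,r}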